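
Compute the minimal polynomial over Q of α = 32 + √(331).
m_α(x) = x^2 - 64x + 693

From α - 32 = √(331), squaring gives (α - 32)^2 = 331, i.e. α^2 - 64α + 1024 = 331, so α^2 - 64α + 693 = 0. The discriminant of x^2 - 64x + 693 is (-64)^2 - 4·(693) = 4096 - 2772 = 1324, and 4·(331) is not a perfect square in Q since 331 is squarefree and ≠ 1. Hence x^2 - 64x + 693 is irreducible over Q and is the minimal polynomial of α.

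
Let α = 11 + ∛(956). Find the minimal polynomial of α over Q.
m_α(x) = x^3 - 33x^2 + 363x - 2287

Set β = α - 11 = ∛(956), so β^3 = 956. Then (α - 11)^3 - 956 = 0, i.e. α is a root of g(x) = (x - 11)^3 - 956 = x^3 - 33x^2 + 363x - 2287. Since g(x) = h(x - 11) where h(x) = x^3 - 956, and h is irreducible over Q (because 956 is not a perfect cube, so h has no rational root, and a monic cubic with no rational root is irreducible), g is also irreducible (irreducibility is preserved under the substitution x → x - 11). Hence m_α(x) = x^3 - 33x^2 + 363x - 2287.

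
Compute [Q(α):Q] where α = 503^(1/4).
[Q(α):Q] = 4

α is a root of x^4 - 503. By Eisenstein's criterion at the prime p = 503 (which divides the constant term 503 but p^2 = 253009 does not, since 503 is squarefree), x^4 - 503 is irreducible over Q. Hence [Q(α):Q] = 4.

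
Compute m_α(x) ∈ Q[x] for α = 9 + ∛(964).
m_α(x) = x^3 - 27x^2 + 243x - 1693

Set β = α - 9 = ∛(964), so β^3 = 964. Then (α - 9)^3 - 964 = 0, i.e. α is a root of g(x) = (x - 9)^3 - 964 = x^3 - 27x^2 + 243x - 1693. Since g(x) = h(x - 9) where h(x) = x^3 - 964, and h is irreducible over Q (because 964 is not a perfect cube, so h has no rational root, and a monic cubic with no rational root is irreducible), g is also irreducible (irreducibility is preserved under the substitution x → x - 9). Hence m_α(x) = x^3 - 27x^2 + 243x - 1693.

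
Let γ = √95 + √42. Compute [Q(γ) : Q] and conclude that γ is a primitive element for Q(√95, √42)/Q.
[Q(γ) : Q] = 4 (equivalently, Q(γ) = Q(√95, √42))

Obviously Q(γ) ⊆ Q(√95, √42), and [Q(√95, √42):Q] = 4 (since 95, 42 are distinct squarefree integers > 1 with 3990 not a perfect square). To show equality we compute the minimal polynomial of γ. From γ = √95 + √42: γ^2 = 95 + 2√(3990) + 42 = 137 + 2√(3990), so γ^2 - 137 = 2√(3990); squaring, (γ^2 - 137)^2 = 4·3990, i.e. γ^4 - 274γ^2 + 18769 - 15960 = 0, i.e. γ^4 - 274γ^2 + 2809 = 0. So γ is a root of x^4 - 274x^2 + 2809. This polynomial is irreducible over Q: it has no rational root (each ±√95 ± √42 is irrational), and any factorization into two quadratics over Q would force √(3990) ∈ Q (pairing opposite roots) or √95, √42 ∈ Q (other pairings), all impossible. Hence [Q(γ):Q] = 4 = [Q(√95, √42):Q], so Q(γ) = Q(√95, √42).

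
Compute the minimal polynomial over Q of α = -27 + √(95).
m_α(x) = x^2 + 54x + 634

From α + 27 = √(95), squaring gives (α + 27)^2 = 95, i.e. α^2 + 54α + 729 = 95, so α^2 + 54α + 634 = 0. The discriminant of x^2 + 54x + 634 is (54)^2 - 4·(634) = 2916 - 2536 = 380, and 4·(95) is not a perfect square in Q since 95 is squarefree and ≠ 1. Hence x^2 + 54x + 634 is irreducible over Q and is the minimal polynomial of α.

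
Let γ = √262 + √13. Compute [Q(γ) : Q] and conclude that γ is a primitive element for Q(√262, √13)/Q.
[Q(γ) : Q] = 4 (equivalently, Q(γ) = Q(√262, √13))

Obviously Q(γ) ⊆ Q(√262, √13), and [Q(√262, √13):Q] = 4 (since 262, 13 are distinct squarefree integers > 1 with 3406 not a perfect square). To show equality we compute the minimal polynomial of γ. From γ = √262 + √13: γ^2 = 262 + 2√(3406) + 13 = 275 + 2√(3406), so γ^2 - 275 = 2√(3406); squaring, (γ^2 - 275)^2 = 4·3406, i.e. γ^4 - 550γ^2 + 75625 - 13624 = 0, i.e. γ^4 - 550γ^2 + 62001 = 0. So γ is a root of x^4 - 550x^2 + 62001. This polynomial is irreducible over Q: it has no rational root (each ±√262 ± √13 is irrational), and any factorization into two quadratics over Q would force √(3406) ∈ Q (pairing opposite roots) or √262, √13 ∈ Q (other pairings), all impossible. Hence [Q(γ):Q] = 4 = [Q(√262, √13):Q], so Q(γ) = Q(√262, √13).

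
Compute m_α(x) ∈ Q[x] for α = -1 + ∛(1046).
m_α(x) = x^3 + 3x^2 + 3x - 1045

Set β = α + 1 = ∛(1046), so β^3 = 1046. Then (α + 1)^3 - 1046 = 0, i.e. α is a root of g(x) = (x + 1)^3 - 1046 = x^3 + 3x^2 + 3x - 1045. Since g(x) = h(x + 1) where h(x) = x^3 - 1046, and h is irreducible over Q (because 1046 is not a perfect cube, so h has no rational root, and a monic cubic with no rational root is irreducible), g is also irreducible (irreducibility is preserved under the substitution x → x + 1). Hence m_α(x) = x^3 + 3x^2 + 3x - 1045.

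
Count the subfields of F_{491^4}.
F_{491^4} has 3 subfields

The subfields of F_{p^n} are exactly the fields F_{p^d} for d | n (each is the fixed field of the unique index-d subgroup of Gal(F_{p^n}/F_p) ≅ Z/nZ). The divisors of n = 4 are {1, 2, 4}, giving 3 subfields: F_{491^1}, F_{491^2}, F_{491^4}.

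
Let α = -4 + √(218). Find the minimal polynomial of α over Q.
m_α(x) = x^2 + 8x - 202

From α + 4 = √(218), squaring gives (α + 4)^2 = 218, i.e. α^2 + 8α + 16 = 218, so α^2 + 8α - 202 = 0. The discriminant of x^2 + 8x - 202 is (8)^2 - 4·(-202) = 64 + 808 = 872, and 4·(218) is not a perfect square in Q since 218 is squarefree and ≠ 1. Hence x^2 + 8x - 202 is irreducible over Q and is the minimal polynomial of α.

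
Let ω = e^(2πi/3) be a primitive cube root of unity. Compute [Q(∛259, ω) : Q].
[Q(∛259, ω) : Q] = 6

[Q(∛259):Q] = 3 (min poly x^3 - 259, irreducible since 259 is not a perfect cube). [Q(ω):Q] = 2 (min poly x^2 + x + 1). Since Q(∛259) ⊂ R and ω ∉ R, we have ω ∉ Q(∛259), so x^2 + x + 1 remains irreducible over Q(∛259) and [Q(∛259, ω) : Q(∛259)] = 2. By the tower law, [Q(∛259, ω) : Q] = 3 · 2 = 6. (In fact Q(∛259, ω) is the splitting field of x^3 - 259 over Q.)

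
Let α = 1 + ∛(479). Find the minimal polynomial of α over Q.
m_α(x) = x^3 - 3x^2 + 3x - 480

Set β = α - 1 = ∛(479), so β^3 = 479. Then (α - 1)^3 - 479 = 0, i.e. α is a root of g(x) = (x - 1)^3 - 479 = x^3 - 3x^2 + 3x - 480. Since g(x) = h(x - 1) where h(x) = x^3 - 479, and h is irreducible over Q (because 479 is not a perfect cube, so h has no rational root, and a monic cubic with no rational root is irreducible), g is also irreducible (irreducibility is preserved under the substitution x → x - 1). Hence m_α(x) = x^3 - 3x^2 + 3x - 480.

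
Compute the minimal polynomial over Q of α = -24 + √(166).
m_α(x) = x^2 + 48x + 410

From α + 24 = √(166), squaring gives (α + 24)^2 = 166, i.e. α^2 + 48α + 576 = 166, so α^2 + 48α + 410 = 0. The discriminant of x^2 + 48x + 410 is (48)^2 - 4·(410) = 2304 - 1640 = 664, and 4·(166) is not a perfect square in Q since 166 is squarefree and ≠ 1. Hence x^2 + 48x + 410 is irreducible over Q and is the minimal polynomial of α.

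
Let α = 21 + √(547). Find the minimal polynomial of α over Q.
m_α(x) = x^2 - 42x - 106

From α - 21 = √(547), squaring gives (α - 21)^2 = 547, i.e. α^2 - 42α + 441 = 547, so α^2 - 42α - 106 = 0. The discriminant of x^2 - 42x - 106 is (-42)^2 - 4·(-106) = 1764 + 424 = 2188, and 4·(547) is not a perfect square in Q since 547 is squarefree and ≠ 1. Hence x^2 - 42x - 106 is irreducible over Q and is the minimal polynomial of α.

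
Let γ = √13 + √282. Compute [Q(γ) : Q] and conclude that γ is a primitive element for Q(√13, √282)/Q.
[Q(γ) : Q] = 4 (equivalently, Q(γ) = Q(√13, √282))

Obviously Q(γ) ⊆ Q(√13, √282), and [Q(√13, √282):Q] = 4 (since 13, 282 are distinct squarefree integers > 1 with 3666 not a perfect square). To show equality we compute the minimal polynomial of γ. From γ = √13 + √282: γ^2 = 13 + 2√(3666) + 282 = 295 + 2√(3666), so γ^2 - 295 = 2√(3666); squaring, (γ^2 - 295)^2 = 4·3666, i.e. γ^4 - 590γ^2 + 87025 - 14664 = 0, i.e. γ^4 - 590γ^2 + 72361 = 0. So γ is a root of x^4 - 590x^2 + 72361. This polynomial is irreducible over Q: it has no rational root (each ±√13 ± √282 is irrational), and any factorization into two quadratics over Q would force √(3666) ∈ Q (pairing opposite roots) or √13, √282 ∈ Q (other pairings), all impossible. Hence [Q(γ):Q] = 4 = [Q(√13, √282):Q], so Q(γ) = Q(√13, √282).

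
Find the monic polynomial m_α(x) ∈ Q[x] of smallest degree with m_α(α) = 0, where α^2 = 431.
m_α(x) = x^2 - 431

α satisfies α^2 - 431 = 0, so x^2 - 431 annihilates α. Since d = 431 is squarefree and ≠ 1, it is not a perfect square in Q, so x^2 - 431 has no rational root and is therefore irreducible over Q (a degree-2 polynomial over a field is irreducible iff it has no root). Hence m_α(x) = x^2 - 431.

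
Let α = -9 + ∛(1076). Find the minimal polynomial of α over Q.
m_α(x) = x^3 + 27x^2 + 243x - 347

Set β = α + 9 = ∛(1076), so β^3 = 1076. Then (α + 9)^3 - 1076 = 0, i.e. α is a root of g(x) = (x + 9)^3 - 1076 = x^3 + 27x^2 + 243x - 347. Since g(x) = h(x + 9) where h(x) = x^3 - 1076, and h is irreducible over Q (because 1076 is not a perfect cube, so h has no rational root, and a monic cubic with no rational root is irreducible), g is also irreducible (irreducibility is preserved under the substitution x → x + 9). Hence m_α(x) = x^3 + 27x^2 + 243x - 347.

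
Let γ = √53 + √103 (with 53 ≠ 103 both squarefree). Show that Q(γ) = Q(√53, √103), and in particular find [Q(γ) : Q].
[Q(γ) : Q] = 4 (equivalently, Q(γ) = Q(√53, √103))

Obviously Q(γ) ⊆ Q(√53, √103), and [Q(√53, √103):Q] = 4 (since 53, 103 are distinct squarefree integers > 1 with 5459 not a perfect square). To show equality we compute the minimal polynomial of γ. From γ = √53 + √103: γ^2 = 53 + 2√(5459) + 103 = 156 + 2√(5459), so γ^2 - 156 = 2√(5459); squaring, (γ^2 - 156)^2 = 4·5459, i.e. γ^4 - 312γ^2 + 24336 - 21836 = 0, i.e. γ^4 - 312γ^2 + 2500 = 0. So γ is a root of x^4 - 312x^2 + 2500. This polynomial is irreducible over Q: it has no rational root (each ±√53 ± √103 is irrational), and any factorization into two quadratics over Q would force √(5459) ∈ Q (pairing opposite roots) or √53, √103 ∈ Q (other pairings), all impossible. Hence [Q(γ):Q] = 4 = [Q(√53, √103):Q], so Q(γ) = Q(√53, √103).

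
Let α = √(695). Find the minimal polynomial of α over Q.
m_α(x) = x^2 - 695

α satisfies α^2 - 695 = 0, so x^2 - 695 annihilates α. Since d = 695 is squarefree and ≠ 1, it is not a perfect square in Q, so x^2 - 695 has no rational root and is therefore irreducible over Q (a degree-2 polynomial over a field is irreducible iff it has no root). Hence m_α(x) = x^2 - 695.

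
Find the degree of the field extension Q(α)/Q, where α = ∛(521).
[Q(α):Q] = 3

The minimal polynomial of α is x^3 - 521, irreducible over Q since 521 is not a perfect cube (so x^3 - 521 has no rational root). Hence [Q(α):Q] = deg(m_α) = 3.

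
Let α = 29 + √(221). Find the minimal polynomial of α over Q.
m_α(x) = x^2 - 58x + 620

From α - 29 = √(221), squaring gives (α - 29)^2 = 221, i.e. α^2 - 58α + 841 = 221, so α^2 - 58α + 620 = 0. The discriminant of x^2 - 58x + 620 is (-58)^2 - 4·(620) = 3364 - 2480 = 884, and 4·(221) is not a perfect square in Q since 221 is squarefree and ≠ 1. Hence x^2 - 58x + 620 is irreducible over Q and is the minimal polynomial of α.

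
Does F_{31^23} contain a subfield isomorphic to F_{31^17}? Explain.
No: F_{31^17} is not a subfield of F_{31^23}

F_{p^m} embeds in F_{p^n} iff m | n. Here 17 ∤ 23 (since 23 = 1·17 + 6 with remainder 6 ≠ 0), so F_{31^17} is not a subfield of F_{31^23}. Equivalently: if it were, the tower law would give 17 = [F_{31^17}:F_31] dividing [F_{31^23}:F_31] = 23, contradiction.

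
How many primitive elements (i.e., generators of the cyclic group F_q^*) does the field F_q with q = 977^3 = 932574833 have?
There are φ(932574832) = 393120000 primitive elements

F_q^* is cyclic of order q - 1 = 932574832. A cyclic group of order m has exactly φ(m) generators. Here m = 932574832 = 2^4 · 7 · 61 · 136501, so the number of primitive elements is φ(932574832) = 393120000.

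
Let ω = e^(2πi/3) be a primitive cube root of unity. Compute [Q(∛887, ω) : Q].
[Q(∛887, ω) : Q] = 6

[Q(∛887):Q] = 3 (min poly x^3 - 887, irreducible since 887 is not a perfect cube). [Q(ω):Q] = 2 (min poly x^2 + x + 1). Since Q(∛887) ⊂ R and ω ∉ R, we have ω ∉ Q(∛887), so x^2 + x + 1 remains irreducible over Q(∛887) and [Q(∛887, ω) : Q(∛887)] = 2. By the tower law, [Q(∛887, ω) : Q] = 3 · 2 = 6. (In fact Q(∛887, ω) is the splitting field of x^3 - 887 over Q.)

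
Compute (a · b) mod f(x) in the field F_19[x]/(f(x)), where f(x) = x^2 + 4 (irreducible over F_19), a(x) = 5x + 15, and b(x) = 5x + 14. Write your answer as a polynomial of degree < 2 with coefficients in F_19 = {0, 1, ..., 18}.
a · b ≡ 12x + 15 (mod f(x))

Multiply in F_19[x]: a(x)·b(x) = (5x + 15)·(5x + 14) = 6x^2 + 12x + 1. This has degree ≥ 2, so divide by f(x) over F_19: 6x^2 + 12x + 1 = (6)·(x^2 + 4) + (12x + 15). Hence a·b ≡ 12x + 15 (mod f). (F_19[x]/(f) is a field with 19^2 = 361 elements since f is irreducible of degree 2.)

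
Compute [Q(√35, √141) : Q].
[Q(√35, √141) : Q] = 4

[Q(√35):Q] = 2 (min poly x^2 - 35, irreducible since 35 is squarefree > 1). For the top step, suppose √141 ∈ Q(√35), say √141 = c + d√35 with c, d ∈ Q. Squaring: 141 = c^2 + 35d^2 + 2cd√35. Since √35 ∉ Q this forces 2cd = 0. If d = 0 then √141 = c ∈ Q, contradicting 141 squarefree > 1. If c = 0 then 141 = 35d^2, so 35·141 = (35d)^2 is a perfect square in Q — but 35·141 = 4935 is not a perfect square (since 35 and 141 are distinct squarefree integers). Contradiction. Hence √141 ∉ Q(√35), so x^2 - 141 stays irreducible over Q(√35) and [Q(√35, √141) : Q(√35)] = 2. By the tower law, [Q(√35, √141) : Q] = 2 · 2 = 4.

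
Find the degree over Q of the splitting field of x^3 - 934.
[K : Q] = 6

The roots of x^3 - 934 are ∛934, ω∛934, ω^2∛934 where ω = e^(2πi/3) is a primitive cube root of unity, so K = Q(∛934, ω). Now [Q(∛934):Q] = 3 (since 934 is not a perfect cube, x^3 - 934 is irreducible) and [Q(ω):Q] = 2. Both 2 and 3 divide [K:Q], and [K:Q] ≤ 3·2 = 6, so [K:Q] = 6. (Equivalently: Q(∛934) ⊂ R but ω ∉ R, so [K : Q(∛934)] = 2.)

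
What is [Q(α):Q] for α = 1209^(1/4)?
[Q(α):Q] = 4

α is a root of x^4 - 1209. By Eisenstein's criterion at the prime p = 3 (which divides the constant term 1209 but p^2 = 9 does not, since 1209 is squarefree), x^4 - 1209 is irreducible over Q. Hence [Q(α):Q] = 4.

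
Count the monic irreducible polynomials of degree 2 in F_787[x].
There are 309291 monic irreducible polynomials of degree 2 over F_787

Each element of F_{787^2} that lies in no proper subfield is a root of exactly one monic irreducible of degree 2 over F_787, and each such polynomial has 2 distinct roots in F_{787^2}. By Möbius inversion the count is N_787(2) = (1/2) Σ_{d|2} μ(2/d) · 787^d = (1/2)(μ(2)·787^1 + μ(1)·787^2) = 618582/2 = 309291.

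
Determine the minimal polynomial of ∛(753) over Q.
m_α(x) = x^3 - 753

α satisfies α^3 = 753, so x^3 - 753 annihilates α. By the rational root test, a rational root p/q (in lowest terms) of x^3 - 753 would satisfy p^3 = 753 q^3, forcing q = 1 and p^3 = 753; but 753 is not a perfect cube, contradiction. A monic cubic over Q with no rational root is irreducible (any nontrivial factorization would include a linear factor). Hence x^3 - 753 is the minimal polynomial of α, and in particular [Q(α):Q] = 3.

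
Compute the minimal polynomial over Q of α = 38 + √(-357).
m_α(x) = x^2 - 76x + 1801

From α - 38 = √(-357), squaring gives (α - 38)^2 = -357, i.e. α^2 - 76α + 1444 = -357, so α^2 - 76α + 1801 = 0. The discriminant of x^2 - 76x + 1801 is (-76)^2 - 4·(1801) = 5776 - 7204 = -1428, and 4·(-357) is not a perfect square in Q since -357 is squarefree and ≠ 1. Hence x^2 - 76x + 1801 is irreducible over Q and is the minimal polynomial of α.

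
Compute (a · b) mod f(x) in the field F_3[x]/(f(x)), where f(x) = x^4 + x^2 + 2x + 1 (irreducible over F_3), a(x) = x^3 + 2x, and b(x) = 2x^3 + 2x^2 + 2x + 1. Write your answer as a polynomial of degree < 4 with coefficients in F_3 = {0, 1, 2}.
a · b ≡ 2x^3 + x + 2 (mod f(x))

Multiply in F_3[x]: a(x)·b(x) = (x^3 + 2x)·(2x^3 + 2x^2 + 2x + 1) = 2x^6 + 2x^5 + 2x^3 + x^2 + 2x. This has degree ≥ 4, so divide by f(x) over F_3: 2x^6 + 2x^5 + 2x^3 + x^2 + 2x = (2x^2 + 2x + 1)·(x^4 + x^2 + 2x + 1) + (2x^3 + x + 2). Hence a·b ≡ 2x^3 + x + 2 (mod f). (F_3[x]/(f) is a field with 3^4 = 81 elements since f is irreducible of degree 4.)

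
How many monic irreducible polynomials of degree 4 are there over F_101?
There are 26012550 monic irreducible polynomials of degree 4 over F_101

Each element of F_{101^4} that lies in no proper subfield is a root of exactly one monic irreducible of degree 4 over F_101, and each such polynomial has 4 distinct roots in F_{101^4}. By Möbius inversion the count is N_101(4) = (1/4) Σ_{d|4} μ(4/d) · 101^d = (1/4)(μ(4)·101^1 + μ(2)·101^2 + μ(1)·101^4) = 104050200/4 = 26012550.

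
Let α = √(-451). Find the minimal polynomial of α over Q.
m_α(x) = x^2 + 451

α satisfies α^2 + 451 = 0, so x^2 + 451 annihilates α. Since d = -451 is squarefree and ≠ 1, it is not a perfect square in Q, so x^2 + 451 has no rational root and is therefore irreducible over Q (a degree-2 polynomial over a field is irreducible iff it has no root). Hence m_α(x) = x^2 + 451.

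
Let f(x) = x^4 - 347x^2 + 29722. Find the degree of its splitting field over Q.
[K : Q] = 4

Solving the quadratic in x^2: x^2 = (347 ± √(347^2 - 4·29722))/2 = (347 ± √1521)/2 = (347 ± 39)/2, giving x^2 = 193 or x^2 = 154. So f(x) = (x^2 - 193)(x^2 - 154) and the roots of f are ±√193, ±√154. Hence the splitting field is K = Q(√193, √154). Since 193 and 154 are distinct squarefree integers > 1, their product 29722 is not a perfect square, so √154 ∉ Q(√193). By the tower law [K:Q] = [Q(√193,√154):Q(√193)] · [Q(√193):Q] = 2 · 2 = 4.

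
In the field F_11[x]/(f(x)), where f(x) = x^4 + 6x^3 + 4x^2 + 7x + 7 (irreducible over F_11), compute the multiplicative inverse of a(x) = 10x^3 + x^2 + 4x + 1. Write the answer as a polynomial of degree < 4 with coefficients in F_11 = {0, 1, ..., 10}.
a(x)^(-1) ≡ 8x^2 + 9x (mod f(x))

Since f is irreducible over F_11, F_11[x]/(f) is a field and a(x) ≠ 0 has an inverse. Apply the extended Euclidean algorithm to f(x) and a(x) in F_11[x]: f(x) = (10x + 4)·a(x) + (4x^2 + 3x + 3);  a(x) = (8x + 8)·(4x^2 + 3x + 3) + (10). The last nonzero remainder is the constant 10 = gcd(f, a) in F_11. Back-substituting through the division chain expresses 10 = s(x)·a(x) + t(x)·f(x) with s(x) ≡ 3x^2 + 2x (mod f), so (3x^2 + 2x)·a(x) ≡ 10 (mod f). Multiplying by 10^(-1) ≡ 10 in F_11 gives a(x)^(-1) ≡ 10·(3x^2 + 2x) ≡ 8x^2 + 9x (mod f). Check: (10x^3 + x^2 + 4x + 1)·(8x^2 + 9x) = 3x^5 + 10x^4 + 8x^3 + 9x ≡ 1 (mod x^4 + 6x^3 + 4x^2 + 7x + 7).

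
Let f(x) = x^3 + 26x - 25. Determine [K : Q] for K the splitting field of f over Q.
[K : Q] = 6

By the rational root test, any rational root of the monic integer polynomial f(x) = x^3 + 26x - 25 must be an integer dividing the constant term -25, i.e. one of ±{1, 5, 25}. Evaluating: f(1) = 2, f(-1) = -52, f(5) = 230, f(-5) = -280, f(25) = 16250, f(-25) = -16300; none is 0, so f has no rational root and is therefore irreducible over Q (a cubic with no linear factor over a field is irreducible). For an irreducible cubic, the Galois group is A_3 or S_3 according as the discriminant disc(f) = -4a^3 - 27b^2 = -4·(26)^3 - 27·(-25)^2 = -87179 is or is not a square in Q. Here disc(f) = -87179 is not a perfect square in Q, so the Galois group of f over Q is not contained in A_3 and must be all of S_3. The splitting field has degree |S_3| = 6 over Q, so [K : Q] = 6.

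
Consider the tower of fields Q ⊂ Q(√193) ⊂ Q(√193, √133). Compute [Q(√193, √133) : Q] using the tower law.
[Q(√193, √133) : Q] = 4

[Q(√193):Q] = 2 (min poly x^2 - 193, irreducible since 193 is squarefree > 1). For the top step, suppose √133 ∈ Q(√193), say √133 = c + d√193 with c, d ∈ Q. Squaring: 133 = c^2 + 193d^2 + 2cd√193. Since √193 ∉ Q this forces 2cd = 0. If d = 0 then √133 = c ∈ Q, contradicting 133 squarefree > 1. If c = 0 then 133 = 193d^2, so 193·133 = (193d)^2 is a perfect square in Q — but 193·133 = 25669 is not a perfect square (since 193 and 133 are distinct squarefree integers). Contradiction. Hence √133 ∉ Q(√193), so x^2 - 133 stays irreducible over Q(√193) and [Q(√193, √133) : Q(√193)] = 2. By the tower law, [Q(√193, √133) : Q] = 2 · 2 = 4.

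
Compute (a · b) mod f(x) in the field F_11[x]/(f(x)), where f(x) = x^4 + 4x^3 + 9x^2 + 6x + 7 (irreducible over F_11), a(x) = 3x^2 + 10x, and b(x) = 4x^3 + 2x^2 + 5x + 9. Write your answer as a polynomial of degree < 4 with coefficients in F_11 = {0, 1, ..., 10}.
a · b ≡ x^3 + x^2 + 7x + 3 (mod f(x))

Multiply in F_11[x]: a(x)·b(x) = (3x^2 + 10x)·(4x^3 + 2x^2 + 5x + 9) = x^5 + 2x^4 + 2x^3 + 2x. This has degree ≥ 4, so divide by f(x) over F_11: x^5 + 2x^4 + 2x^3 + 2x = (x + 9)·(x^4 + 4x^3 + 9x^2 + 6x + 7) + (x^3 + x^2 + 7x + 3). Hence a·b ≡ x^3 + x^2 + 7x + 3 (mod f). (F_11[x]/(f) is a field with 11^4 = 14641 elements since f is irreducible of degree 4.)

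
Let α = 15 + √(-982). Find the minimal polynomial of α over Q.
m_α(x) = x^2 - 30x + 1207

From α - 15 = √(-982), squaring gives (α - 15)^2 = -982, i.e. α^2 - 30α + 225 = -982, so α^2 - 30α + 1207 = 0. The discriminant of x^2 - 30x + 1207 is (-30)^2 - 4·(1207) = 900 - 4828 = -3928, and 4·(-982) is not a perfect square in Q since -982 is squarefree and ≠ 1. Hence x^2 - 30x + 1207 is irreducible over Q and is the minimal polynomial of α.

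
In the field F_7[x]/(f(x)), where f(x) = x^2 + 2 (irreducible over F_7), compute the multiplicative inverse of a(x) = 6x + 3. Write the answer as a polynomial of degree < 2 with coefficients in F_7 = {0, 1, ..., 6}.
a(x)^(-1) ≡ 2x + 6 (mod f(x))

Since f is irreducible over F_7, F_7[x]/(f) is a field and a(x) ≠ 0 has an inverse. Apply the extended Euclidean algorithm to f(x) and a(x) in F_7[x]: f(x) = (6x + 4)·a(x) + (4). The last nonzero remainder is the constant 4 = gcd(f, a) in F_7. Back-substituting through the division chain expresses 4 = s(x)·a(x) + t(x)·f(x) with s(x) ≡ x + 3 (mod f), so (x + 3)·a(x) ≡ 4 (mod f). Multiplying by 4^(-1) ≡ 2 in F_7 gives a(x)^(-1) ≡ 2·(x + 3) ≡ 2x + 6 (mod f). Check: (6x + 3)·(2x + 6) = 5x^2 + 4 ≡ 1 (mod x^2 + 2).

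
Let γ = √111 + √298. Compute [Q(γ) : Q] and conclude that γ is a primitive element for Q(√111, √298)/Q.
[Q(γ) : Q] = 4 (equivalently, Q(γ) = Q(√111, √298))

Obviously Q(γ) ⊆ Q(√111, √298), and [Q(√111, √298):Q] = 4 (since 111, 298 are distinct squarefree integers > 1 with 33078 not a perfect square). To show equality we compute the minimal polynomial of γ. From γ = √111 + √298: γ^2 = 111 + 2√(33078) + 298 = 409 + 2√(33078), so γ^2 - 409 = 2√(33078); squaring, (γ^2 - 409)^2 = 4·33078, i.e. γ^4 - 818γ^2 + 167281 - 132312 = 0, i.e. γ^4 - 818γ^2 + 34969 = 0. So γ is a root of x^4 - 818x^2 + 34969. This polynomial is irreducible over Q: it has no rational root (each ±√111 ± √298 is irrational), and any factorization into two quadratics over Q would force √(33078) ∈ Q (pairing opposite roots) or √111, √298 ∈ Q (other pairings), all impossible. Hence [Q(γ):Q] = 4 = [Q(√111, √298):Q], so Q(γ) = Q(√111, √298).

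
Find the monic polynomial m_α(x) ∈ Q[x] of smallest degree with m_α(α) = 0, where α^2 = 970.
m_α(x) = x^2 - 970

α satisfies α^2 - 970 = 0, so x^2 - 970 annihilates α. Since d = 970 is squarefree and ≠ 1, it is not a perfect square in Q, so x^2 - 970 has no rational root and is therefore irreducible over Q (a degree-2 polynomial over a field is irreducible iff it has no root). Hence m_α(x) = x^2 - 970.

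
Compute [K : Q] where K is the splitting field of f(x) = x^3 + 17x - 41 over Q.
[K : Q] = 6

By the rational root test, any rational root of the monic integer polynomial f(x) = x^3 + 17x - 41 must be an integer dividing the constant term -41, i.e. one of ±{1, 41}. Evaluating: f(1) = -23, f(-1) = -59, f(41) = 69577, f(-41) = -69659; none is 0, so f has no rational root and is therefore irreducible over Q (a cubic with no linear factor over a field is irreducible). For an irreducible cubic, the Galois group is A_3 or S_3 according as the discriminant disc(f) = -4a^3 - 27b^2 = -4·(17)^3 - 27·(-41)^2 = -65039 is or is not a square in Q. Here disc(f) = -65039 is not a perfect square in Q, so the Galois group of f over Q is not contained in A_3 and must be all of S_3. The splitting field has degree |S_3| = 6 over Q, so [K : Q] = 6.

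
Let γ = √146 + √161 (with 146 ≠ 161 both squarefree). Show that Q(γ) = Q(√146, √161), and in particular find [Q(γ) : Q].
[Q(γ) : Q] = 4 (equivalently, Q(γ) = Q(√146, √161))

Obviously Q(γ) ⊆ Q(√146, √161), and [Q(√146, √161):Q] = 4 (since 146, 161 are distinct squarefree integers > 1 with 23506 not a perfect square). To show equality we compute the minimal polynomial of γ. From γ = √146 + √161: γ^2 = 146 + 2√(23506) + 161 = 307 + 2√(23506), so γ^2 - 307 = 2√(23506); squaring, (γ^2 - 307)^2 = 4·23506, i.e. γ^4 - 614γ^2 + 94249 - 94024 = 0, i.e. γ^4 - 614γ^2 + 225 = 0. So γ is a root of x^4 - 614x^2 + 225. This polynomial is irreducible over Q: it has no rational root (each ±√146 ± √161 is irrational), and any factorization into two quadratics over Q would force √(23506) ∈ Q (pairing opposite roots) or √146, √161 ∈ Q (other pairings), all impossible. Hence [Q(γ):Q] = 4 = [Q(√146, √161):Q], so Q(γ) = Q(√146, √161).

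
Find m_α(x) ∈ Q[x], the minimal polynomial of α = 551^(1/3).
m_α(x) = x^3 - 551

α satisfies α^3 = 551, so x^3 - 551 annihilates α. By the rational root test, a rational root p/q (in lowest terms) of x^3 - 551 would satisfy p^3 = 551 q^3, forcing q = 1 and p^3 = 551; but 551 is not a perfect cube, contradiction. A monic cubic over Q with no rational root is irreducible (any nontrivial factorization would include a linear factor). Hence x^3 - 551 is the minimal polynomial of α, and in particular [Q(α):Q] = 3.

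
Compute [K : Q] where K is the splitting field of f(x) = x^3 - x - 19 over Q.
[K : Q] = 6

By the rational root test, any rational root of the monic integer polynomial f(x) = x^3 - x - 19 must be an integer dividing the constant term -19, i.e. one of ±{1, 19}. Evaluating: f(1) = -19, f(-1) = -19, f(19) = 6821, f(-19) = -6859; none is 0, so f has no rational root and is therefore irreducible over Q (a cubic with no linear factor over a field is irreducible). For an irreducible cubic, the Galois group is A_3 or S_3 according as the discriminant disc(f) = -4a^3 - 27b^2 = -4·(-1)^3 - 27·(-19)^2 = -9743 is or is not a square in Q. Here disc(f) = -9743 is not a perfect square in Q, so the Galois group of f over Q is not contained in A_3 and must be all of S_3. The splitting field has degree |S_3| = 6 over Q, so [K : Q] = 6.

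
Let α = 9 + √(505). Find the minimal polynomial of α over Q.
m_α(x) = x^2 - 18x - 424

From α - 9 = √(505), squaring gives (α - 9)^2 = 505, i.e. α^2 - 18α + 81 = 505, so α^2 - 18α - 424 = 0. The discriminant of x^2 - 18x - 424 is (-18)^2 - 4·(-424) = 324 + 1696 = 2020, and 4·(505) is not a perfect square in Q since 505 is squarefree and ≠ 1. Hence x^2 - 18x - 424 is irreducible over Q and is the minimal polynomial of α.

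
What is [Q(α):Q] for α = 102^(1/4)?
[Q(α):Q] = 4

α is a root of x^4 - 102. By Eisenstein's criterion at the prime p = 2 (which divides the constant term 102 but p^2 = 4 does not, since 102 is squarefree), x^4 - 102 is irreducible over Q. Hence [Q(α):Q] = 4.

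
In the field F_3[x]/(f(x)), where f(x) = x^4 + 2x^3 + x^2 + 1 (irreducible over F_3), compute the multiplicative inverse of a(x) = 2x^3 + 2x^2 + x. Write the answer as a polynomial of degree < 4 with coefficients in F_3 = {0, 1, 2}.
a(x)^(-1) ≡ x^3 + 2x^2 + 2 (mod f(x))

Since f is irreducible over F_3, F_3[x]/(f) is a field and a(x) ≠ 0 has an inverse. Apply the extended Euclidean algorithm to f(x) and a(x) in F_3[x]: f(x) = (2x + 2)·a(x) + (x^2 + x + 1);  a(x) = (2x)·(x^2 + x + 1) + (2x);  (x^2 + x + 1) = (2x + 2)·(2x) + (1). The last nonzero remainder is the constant 1 = gcd(f, a) in F_3. Back-substituting through the division chain expresses 1 = s(x)·a(x) + t(x)·f(x) with s(x) ≡ x^3 + 2x^2 + 2 (mod f), so a(x)^(-1) ≡ s(x) = x^3 + 2x^2 + 2 (mod f). Check: (2x^3 + 2x^2 + x)·(x^3 + 2x^2 + 2) = 2x^6 + 2x^4 + x^2 + 2x ≡ 1 (mod x^4 + 2x^3 + x^2 + 1).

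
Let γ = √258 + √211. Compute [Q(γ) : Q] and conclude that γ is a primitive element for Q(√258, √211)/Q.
[Q(γ) : Q] = 4 (equivalently, Q(γ) = Q(√258, √211))

Obviously Q(γ) ⊆ Q(√258, √211), and [Q(√258, √211):Q] = 4 (since 258, 211 are distinct squarefree integers > 1 with 54438 not a perfect square). To show equality we compute the minimal polynomial of γ. From γ = √258 + √211: γ^2 = 258 + 2√(54438) + 211 = 469 + 2√(54438), so γ^2 - 469 = 2√(54438); squaring, (γ^2 - 469)^2 = 4·54438, i.e. γ^4 - 938γ^2 + 219961 - 217752 = 0, i.e. γ^4 - 938γ^2 + 2209 = 0. So γ is a root of x^4 - 938x^2 + 2209. This polynomial is irreducible over Q: it has no rational root (each ±√258 ± √211 is irrational), and any factorization into two quadratics over Q would force √(54438) ∈ Q (pairing opposite roots) or √258, √211 ∈ Q (other pairings), all impossible. Hence [Q(γ):Q] = 4 = [Q(√258, √211):Q], so Q(γ) = Q(√258, √211).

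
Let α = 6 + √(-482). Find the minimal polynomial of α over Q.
m_α(x) = x^2 - 12x + 518

From α - 6 = √(-482), squaring gives (α - 6)^2 = -482, i.e. α^2 - 12α + 36 = -482, so α^2 - 12α + 518 = 0. The discriminant of x^2 - 12x + 518 is (-12)^2 - 4·(518) = 144 - 2072 = -1928, and 4·(-482) is not a perfect square in Q since -482 is squarefree and ≠ 1. Hence x^2 - 12x + 518 is irreducible over Q and is the minimal polynomial of α.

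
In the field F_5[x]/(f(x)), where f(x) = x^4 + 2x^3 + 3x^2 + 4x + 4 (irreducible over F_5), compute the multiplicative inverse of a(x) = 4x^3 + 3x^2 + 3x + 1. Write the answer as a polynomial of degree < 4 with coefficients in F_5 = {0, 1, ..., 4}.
a(x)^(-1) ≡ 4x^3 + 2 (mod f(x))

Since f is irreducible over F_5, F_5[x]/(f) is a field and a(x) ≠ 0 has an inverse. Apply the extended Euclidean algorithm to f(x) and a(x) in F_5[x]: f(x) = (4x)·a(x) + (x^2 + 4);  a(x) = (4x + 3)·(x^2 + 4) + (2x + 4);  (x^2 + 4) = (3x + 4)·(2x + 4) + (3). The last nonzero remainder is the constant 3 = gcd(f, a) in F_5. Back-substituting through the division chain expresses 3 = s(x)·a(x) + t(x)·f(x) with s(x) ≡ 2x^3 + 1 (mod f), so (2x^3 + 1)·a(x) ≡ 3 (mod f). Multiplying by 3^(-1) ≡ 2 in F_5 gives a(x)^(-1) ≡ 2·(2x^3 + 1) ≡ 4x^3 + 2 (mod f). Check: (4x^3 + 3x^2 + 3x + 1)·(4x^3 + 2) = x^6 + 2x^5 + 2x^4 + 2x^3 + x^2 + x + 2 ≡ 1 (mod x^4 + 2x^3 + 3x^2 + 4x + 4).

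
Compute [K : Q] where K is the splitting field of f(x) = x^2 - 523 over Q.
[K : Q] = 2

f(x) = x^2 - 523 factors as (x - √523)(x + √523). The splitting field is K = Q(√523). Since 523 is squarefree and > 1, it is not a perfect square, so x^2 - 523 is irreducible over Q and [Q(√523) : Q] = 2. Hence [K : Q] = 2.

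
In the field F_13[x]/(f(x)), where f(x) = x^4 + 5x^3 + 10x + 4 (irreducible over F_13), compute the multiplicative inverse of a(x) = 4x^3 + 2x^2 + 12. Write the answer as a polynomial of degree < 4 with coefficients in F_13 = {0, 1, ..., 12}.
a(x)^(-1) ≡ 10x^3 + x^2 + 11x (mod f(x))

Since f is irreducible over F_13, F_13[x]/(f) is a field and a(x) ≠ 0 has an inverse. Apply the extended Euclidean algorithm to f(x) and a(x) in F_13[x]: f(x) = (10x + 6)·a(x) + (x^2 + 7x + 10);  a(x) = (4x)·(x^2 + 7x + 10) + (12x + 12);  (x^2 + 7x + 10) = (12x + 7)·(12x + 12) + (4). The last nonzero remainder is the constant 4 = gcd(f, a) in F_13. Back-substituting through the division chain expresses 4 = s(x)·a(x) + t(x)·f(x) with s(x) ≡ x^3 + 4x^2 + 5x (mod f), so (x^3 + 4x^2 + 5x)·a(x) ≡ 4 (mod f). Multiplying by 4^(-1) ≡ 10 in F_13 gives a(x)^(-1) ≡ 10·(x^3 + 4x^2 + 5x) ≡ 10x^3 + x^2 + 11x (mod f). Check: (4x^3 + 2x^2 + 12)·(10x^3 + x^2 + 11x) = x^6 + 11x^5 + 7x^4 + 12x^3 + 12x^2 + 2x ≡ 1 (mod x^4 + 5x^3 + 10x + 4).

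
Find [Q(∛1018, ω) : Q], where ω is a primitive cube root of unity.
[Q(∛1018, ω) : Q] = 6

[Q(∛1018):Q] = 3 (min poly x^3 - 1018, irreducible since 1018 is not a perfect cube). [Q(ω):Q] = 2 (min poly x^2 + x + 1). Since Q(∛1018) ⊂ R and ω ∉ R, we have ω ∉ Q(∛1018), so x^2 + x + 1 remains irreducible over Q(∛1018) and [Q(∛1018, ω) : Q(∛1018)] = 2. By the tower law, [Q(∛1018, ω) : Q] = 3 · 2 = 6. (In fact Q(∛1018, ω) is the splitting field of x^3 - 1018 over Q.)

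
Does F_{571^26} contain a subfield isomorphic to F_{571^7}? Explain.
No: F_{571^7} is not a subfield of F_{571^26}

F_{p^m} embeds in F_{p^n} iff m | n. Here 7 ∤ 26 (since 26 = 3·7 + 5 with remainder 5 ≠ 0), so F_{571^7} is not a subfield of F_{571^26}. Equivalently: if it were, the tower law would give 7 = [F_{571^7}:F_571] dividing [F_{571^26}:F_571] = 26, contradiction.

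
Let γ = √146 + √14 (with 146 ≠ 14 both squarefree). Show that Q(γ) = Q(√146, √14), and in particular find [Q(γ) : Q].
[Q(γ) : Q] = 4 (equivalently, Q(γ) = Q(√146, √14))

Obviously Q(γ) ⊆ Q(√146, √14), and [Q(√146, √14):Q] = 4 (since 146, 14 are distinct squarefree integers > 1 with 2044 not a perfect square). To show equality we compute the minimal polynomial of γ. From γ = √146 + √14: γ^2 = 146 + 2√(2044) + 14 = 160 + 2√(2044), so γ^2 - 160 = 2√(2044); squaring, (γ^2 - 160)^2 = 4·2044, i.e. γ^4 - 320γ^2 + 25600 - 8176 = 0, i.e. γ^4 - 320γ^2 + 17424 = 0. So γ is a root of x^4 - 320x^2 + 17424. This polynomial is irreducible over Q: it has no rational root (each ±√146 ± √14 is irrational), and any factorization into two quadratics over Q would force √(2044) ∈ Q (pairing opposite roots) or √146, √14 ∈ Q (other pairings), all impossible. Hence [Q(γ):Q] = 4 = [Q(√146, √14):Q], so Q(γ) = Q(√146, √14).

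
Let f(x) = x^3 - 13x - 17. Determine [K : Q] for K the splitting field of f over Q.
[K : Q] = 6

By the rational root test, any rational root of the monic integer polynomial f(x) = x^3 - 13x - 17 must be an integer dividing the constant term -17, i.e. one of ±{1, 17}. Evaluating: f(1) = -29, f(-1) = -5, f(17) = 4675, f(-17) = -4709; none is 0, so f has no rational root and is therefore irreducible over Q (a cubic with no linear factor over a field is irreducible). For an irreducible cubic, the Galois group is A_3 or S_3 according as the discriminant disc(f) = -4a^3 - 27b^2 = -4·(-13)^3 - 27·(-17)^2 = 985 is or is not a square in Q. Here disc(f) = 985 is not a perfect square in Q, so the Galois group of f over Q is not contained in A_3 and must be all of S_3. The splitting field has degree |S_3| = 6 over Q, so [K : Q] = 6.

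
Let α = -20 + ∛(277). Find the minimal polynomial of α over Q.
m_α(x) = x^3 + 60x^2 + 1200x + 7723

Set β = α + 20 = ∛(277), so β^3 = 277. Then (α + 20)^3 - 277 = 0, i.e. α is a root of g(x) = (x + 20)^3 - 277 = x^3 + 60x^2 + 1200x + 7723. Since g(x) = h(x + 20) where h(x) = x^3 - 277, and h is irreducible over Q (because 277 is not a perfect cube, so h has no rational root, and a monic cubic with no rational root is irreducible), g is also irreducible (irreducibility is preserved under the substitution x → x + 20). Hence m_α(x) = x^3 + 60x^2 + 1200x + 7723.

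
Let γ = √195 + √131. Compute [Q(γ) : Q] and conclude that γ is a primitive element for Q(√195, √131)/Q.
[Q(γ) : Q] = 4 (equivalently, Q(γ) = Q(√195, √131))

Obviously Q(γ) ⊆ Q(√195, √131), and [Q(√195, √131):Q] = 4 (since 195, 131 are distinct squarefree integers > 1 with 25545 not a perfect square). To show equality we compute the minimal polynomial of γ. From γ = √195 + √131: γ^2 = 195 + 2√(25545) + 131 = 326 + 2√(25545), so γ^2 - 326 = 2√(25545); squaring, (γ^2 - 326)^2 = 4·25545, i.e. γ^4 - 652γ^2 + 106276 - 102180 = 0, i.e. γ^4 - 652γ^2 + 4096 = 0. So γ is a root of x^4 - 652x^2 + 4096. This polynomial is irreducible over Q: it has no rational root (each ±√195 ± √131 is irrational), and any factorization into two quadratics over Q would force √(25545) ∈ Q (pairing opposite roots) or √195, √131 ∈ Q (other pairings), all impossible. Hence [Q(γ):Q] = 4 = [Q(√195, √131):Q], so Q(γ) = Q(√195, √131).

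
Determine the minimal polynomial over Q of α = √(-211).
m_α(x) = x^2 + 211

α satisfies α^2 + 211 = 0, so x^2 + 211 annihilates α. Since d = -211 is squarefree and ≠ 1, it is not a perfect square in Q, so x^2 + 211 has no rational root and is therefore irreducible over Q (a degree-2 polynomial over a field is irreducible iff it has no root). Hence m_α(x) = x^2 + 211.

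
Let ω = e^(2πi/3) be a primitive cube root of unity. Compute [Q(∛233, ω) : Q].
[Q(∛233, ω) : Q] = 6

[Q(∛233):Q] = 3 (min poly x^3 - 233, irreducible since 233 is not a perfect cube). [Q(ω):Q] = 2 (min poly x^2 + x + 1). Since Q(∛233) ⊂ R and ω ∉ R, we have ω ∉ Q(∛233), so x^2 + x + 1 remains irreducible over Q(∛233) and [Q(∛233, ω) : Q(∛233)] = 2. By the tower law, [Q(∛233, ω) : Q] = 3 · 2 = 6. (In fact Q(∛233, ω) is the splitting field of x^3 - 233 over Q.)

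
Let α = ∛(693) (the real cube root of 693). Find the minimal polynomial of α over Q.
m_α(x) = x^3 - 693

α satisfies α^3 = 693, so x^3 - 693 annihilates α. By the rational root test, a rational root p/q (in lowest terms) of x^3 - 693 would satisfy p^3 = 693 q^3, forcing q = 1 and p^3 = 693; but 693 is not a perfect cube, contradiction. A monic cubic over Q with no rational root is irreducible (any nontrivial factorization would include a linear factor). Hence x^3 - 693 is the minimal polynomial of α, and in particular [Q(α):Q] = 3.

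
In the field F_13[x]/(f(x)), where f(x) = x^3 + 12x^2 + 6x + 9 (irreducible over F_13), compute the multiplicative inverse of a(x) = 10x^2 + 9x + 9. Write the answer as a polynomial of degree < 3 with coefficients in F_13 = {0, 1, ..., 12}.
a(x)^(-1) ≡ 2x^2 + 9x + 1 (mod f(x))

Since f is irreducible over F_13, F_13[x]/(f) is a field and a(x) ≠ 0 has an inverse. Apply the extended Euclidean algorithm to f(x) and a(x) in F_13[x]: f(x) = (4x + 8)·a(x) + (2x + 2);  a(x) = (5x + 6)·(2x + 2) + (10). The last nonzero remainder is the constant 10 = gcd(f, a) in F_13. Back-substituting through the division chain expresses 10 = s(x)·a(x) + t(x)·f(x) with s(x) ≡ 7x^2 + 12x + 10 (mod f), so (7x^2 + 12x + 10)·a(x) ≡ 10 (mod f). Multiplying by 10^(-1) ≡ 4 in F_13 gives a(x)^(-1) ≡ 4·(7x^2 + 12x + 10) ≡ 2x^2 + 9x + 1 (mod f). Check: (10x^2 + 9x + 9)·(2x^2 + 9x + 1) = 7x^4 + 4x^3 + 5x^2 + 12x + 9 ≡ 1 (mod x^3 + 12x^2 + 6x + 9).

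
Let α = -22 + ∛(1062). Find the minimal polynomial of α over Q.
m_α(x) = x^3 + 66x^2 + 1452x + 9586

Set β = α + 22 = ∛(1062), so β^3 = 1062. Then (α + 22)^3 - 1062 = 0, i.e. α is a root of g(x) = (x + 22)^3 - 1062 = x^3 + 66x^2 + 1452x + 9586. Since g(x) = h(x + 22) where h(x) = x^3 - 1062, and h is irreducible over Q (because 1062 is not a perfect cube, so h has no rational root, and a monic cubic with no rational root is irreducible), g is also irreducible (irreducibility is preserved under the substitution x → x + 22). Hence m_α(x) = x^3 + 66x^2 + 1452x + 9586.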